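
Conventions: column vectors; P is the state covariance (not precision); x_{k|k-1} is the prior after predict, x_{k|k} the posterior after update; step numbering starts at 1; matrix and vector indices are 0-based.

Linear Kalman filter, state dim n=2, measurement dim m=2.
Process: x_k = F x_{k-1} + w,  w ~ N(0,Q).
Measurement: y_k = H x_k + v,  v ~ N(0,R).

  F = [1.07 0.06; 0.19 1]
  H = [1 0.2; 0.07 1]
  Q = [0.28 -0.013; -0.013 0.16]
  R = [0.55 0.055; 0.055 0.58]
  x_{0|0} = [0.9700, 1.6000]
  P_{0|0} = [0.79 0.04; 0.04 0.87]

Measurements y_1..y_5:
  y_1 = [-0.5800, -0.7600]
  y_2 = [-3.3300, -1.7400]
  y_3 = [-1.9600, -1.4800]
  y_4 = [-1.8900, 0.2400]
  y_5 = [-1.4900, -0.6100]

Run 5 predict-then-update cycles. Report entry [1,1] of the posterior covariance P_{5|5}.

step 1: x^-=[1.1339, 1.7843]  P^-=[1.1927 0.2431; 0.2431 1.0737]  S=[1.8829 0.5997; 0.5997 1.6936]  K=[0.6739 -0.0458; 0.0428 0.6289]  nu=[-2.0708, -2.6237]  x^+=[-0.1413, 0.0456]  P^+=[0.3712 -0.0155; -0.0155 0.3682]
step 2: x^-=[-0.1485, 0.0188]  P^-=[0.7043 0.0678; 0.0678 0.5357]  S=[1.3029 0.2802; 0.2802 1.1286]  K=[0.5585 -0.0349; 0.0331 0.4706]  nu=[-3.1853, -1.7484]  x^+=[-1.8665, -0.9094]  P^+=[0.3075 -0.0110; -0.0110 0.2756]
step 3: x^-=[-2.0517, -1.2640]  P^-=[0.6316 0.0541; 0.0541 0.4425]  S=[1.2209 0.2426; 0.2426 1.0331]  K=[0.5321 -0.0298; 0.0325 0.4243]  nu=[0.3445, -0.0724]  x^+=[-1.8662, -1.2835]  P^+=[0.2927 -0.0085; -0.0085 0.2485]
step 4: x^-=[-2.0739, -1.6381]  P^-=[0.6149 0.0522; 0.0522 0.4158]  S=[1.2024 0.2342; 0.2342 1.0061]  K=[0.5255 -0.0276; 0.0329 0.4093]  nu=[0.5115, 2.0233]  x^+=[-1.8610, -0.7932]  P^+=[0.2889 -0.0073; -0.0073 0.2397]
step 5: x^-=[-2.0388, -1.1468]  P^-=[0.6107 0.0522; 0.0522 0.4073]  S=[1.1979 0.2321; 0.2321 0.9976]  K=[0.5237 -0.0267; 0.0332 0.4042]  nu=[0.7782, 0.6795]  x^+=[-1.6494, -0.8463]  P^+=[0.2879 -0.0068; -0.0068 0.2368]

P_post[1,1] = 0.2368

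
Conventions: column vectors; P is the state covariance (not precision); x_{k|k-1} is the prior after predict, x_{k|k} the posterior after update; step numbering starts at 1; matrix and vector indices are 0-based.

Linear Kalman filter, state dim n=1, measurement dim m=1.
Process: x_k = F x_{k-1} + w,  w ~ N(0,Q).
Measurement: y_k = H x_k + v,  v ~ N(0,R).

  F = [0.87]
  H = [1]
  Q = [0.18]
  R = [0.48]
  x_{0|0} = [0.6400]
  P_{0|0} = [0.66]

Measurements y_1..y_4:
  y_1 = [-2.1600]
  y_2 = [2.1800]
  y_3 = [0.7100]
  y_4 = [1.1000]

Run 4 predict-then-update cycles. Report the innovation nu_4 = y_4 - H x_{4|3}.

step 1: x^-=[0.5568]  P^-=[0.6796]  S=[1.1596]  K=[0.5860]  nu=[-2.7168]  x^+=[-1.0354]  P^+=[0.2813]
step 2: x^-=[-0.9008]  P^-=[0.3929]  S=[0.8729]  K=[0.4501]  nu=[3.0808]  x^+=[0.4859]  P^+=[0.2161]
step 3: x^-=[0.4228]  P^-=[0.3435]  S=[0.8235]  K=[0.4171]  nu=[0.2872]  x^+=[0.5426]  P^+=[0.2002]
step 4: x^-=[0.4721]  P^-=[0.3316]  S=[0.8116]  K=[0.4085]  nu=[0.6279]  x^+=[0.7286]  P^+=[0.1961]

innov = [0.6279]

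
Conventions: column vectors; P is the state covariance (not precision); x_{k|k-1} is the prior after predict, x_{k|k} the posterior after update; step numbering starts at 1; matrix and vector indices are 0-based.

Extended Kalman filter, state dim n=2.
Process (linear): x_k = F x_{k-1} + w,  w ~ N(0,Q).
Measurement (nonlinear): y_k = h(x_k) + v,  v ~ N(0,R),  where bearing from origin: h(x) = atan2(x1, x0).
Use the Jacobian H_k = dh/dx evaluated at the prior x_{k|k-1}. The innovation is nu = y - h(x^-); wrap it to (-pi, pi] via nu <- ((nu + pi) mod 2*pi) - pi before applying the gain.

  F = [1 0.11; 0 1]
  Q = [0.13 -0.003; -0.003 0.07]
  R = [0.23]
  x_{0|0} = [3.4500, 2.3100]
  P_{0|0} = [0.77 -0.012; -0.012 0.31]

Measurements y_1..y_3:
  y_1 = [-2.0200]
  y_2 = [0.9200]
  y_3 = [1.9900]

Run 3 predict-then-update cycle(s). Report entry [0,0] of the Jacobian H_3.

step 1: x^-=[3.7041, 2.3100]  P^-=[0.9011 0.0191; 0.0191 0.3800]  H_jac=[-0.1212 0.1944]  S=[0.2567]  K=[-0.4111; 0.2787]  nu=[-2.5776]  x^+=[4.7637, 1.5916]  P^+=[0.8577 0.0485; 0.0485 0.3601]
step 2: x^-=[4.9387, 1.5916]  P^-=[1.0028 0.0851; 0.0851 0.4301]  H_jac=[-0.0591 0.1834]  S=[0.2461]  K=[-0.1774; 0.3001]  nu=[0.6082]  x^+=[4.8308, 1.7741]  P^+=[0.9950 0.0982; 0.0982 0.4079]
step 3: x^-=[5.0260, 1.7741]  P^-=[1.1516 0.1401; 0.1401 0.4779]  H_jac=[-0.0625 0.1769]  S=[0.2464]  K=[-0.1913; 0.3077]  nu=[1.6507]  x^+=[4.7102, 2.2820]  P^+=[1.1425 0.1546; 0.1546 0.4546]

H_jac[0,0] = -0.0625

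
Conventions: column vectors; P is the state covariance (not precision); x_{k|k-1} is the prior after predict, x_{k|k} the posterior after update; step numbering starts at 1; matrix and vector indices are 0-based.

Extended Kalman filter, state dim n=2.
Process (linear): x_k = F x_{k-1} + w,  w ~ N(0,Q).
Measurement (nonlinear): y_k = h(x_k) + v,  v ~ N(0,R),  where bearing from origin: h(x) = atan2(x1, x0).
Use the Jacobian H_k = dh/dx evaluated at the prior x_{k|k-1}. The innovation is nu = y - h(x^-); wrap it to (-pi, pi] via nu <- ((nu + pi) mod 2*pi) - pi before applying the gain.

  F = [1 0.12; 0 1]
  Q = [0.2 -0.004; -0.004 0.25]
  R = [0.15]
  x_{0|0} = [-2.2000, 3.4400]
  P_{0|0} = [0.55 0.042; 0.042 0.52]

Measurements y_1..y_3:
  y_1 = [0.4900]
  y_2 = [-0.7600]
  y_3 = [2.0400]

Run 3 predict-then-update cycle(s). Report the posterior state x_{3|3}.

step 1: x^-=[-1.7872, 3.4400]  P^-=[0.7676 0.1004; 0.1004 0.7700]  H_jac=[-0.2289 -0.1189]  S=[0.2066]  K=[-0.9083; -0.5545]  nu=[-1.5599]  x^+=[-0.3702, 4.3051]  P^+=[0.5971 -0.0037; -0.0037 0.7065]
step 2: x^-=[0.1464, 4.3051]  P^-=[0.8064 0.0771; 0.0771 0.9565]  H_jac=[-0.2320 0.0079]  S=[0.1932]  K=[-0.9653; -0.0536]  nu=[-2.2968]  x^+=[2.3636, 4.4281]  P^+=[0.6264 0.0671; 0.0671 0.9559]
step 3: x^-=[2.8950, 4.4281]  P^-=[0.8563 0.1778; 0.1778 1.2059]  H_jac=[-0.1582 0.1034]  S=[0.1785]  K=[-0.6558; 0.5411]  nu=[1.0482]  x^+=[2.2075, 4.9953]  P^+=[0.7795 0.2412; 0.2412 1.1536]

x_post = [2.2075, 4.9953]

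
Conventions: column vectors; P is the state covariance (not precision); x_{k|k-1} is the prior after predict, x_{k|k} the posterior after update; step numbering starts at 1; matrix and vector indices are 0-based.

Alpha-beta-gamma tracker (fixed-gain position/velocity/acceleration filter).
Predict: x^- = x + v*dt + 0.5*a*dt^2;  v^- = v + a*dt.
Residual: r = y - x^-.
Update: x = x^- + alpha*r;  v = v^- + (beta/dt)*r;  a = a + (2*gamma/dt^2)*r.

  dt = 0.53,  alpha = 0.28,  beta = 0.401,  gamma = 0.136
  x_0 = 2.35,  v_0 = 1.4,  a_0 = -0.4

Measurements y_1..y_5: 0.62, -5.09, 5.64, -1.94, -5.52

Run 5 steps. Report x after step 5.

step 1: x_pred=3.0358  r=-2.4158  x^+=2.3594  v^+=-0.6398  a^+=-2.7393
step 2: x_pred=1.6356  r=-6.7256  x^+=-0.2476  v^+=-7.1802  a^+=-9.2517
step 3: x_pred=-5.3525  r=10.9925  x^+=-2.2746  v^+=-3.7667  a^+=1.3925
step 4: x_pred=-4.0754  r=2.1354  x^+=-3.4775  v^+=-1.4130  a^+=3.4602
step 5: x_pred=-3.7404  r=-1.7796  x^+=-4.2387  v^+=-0.9256  a^+=1.7370

x_post = -4.2387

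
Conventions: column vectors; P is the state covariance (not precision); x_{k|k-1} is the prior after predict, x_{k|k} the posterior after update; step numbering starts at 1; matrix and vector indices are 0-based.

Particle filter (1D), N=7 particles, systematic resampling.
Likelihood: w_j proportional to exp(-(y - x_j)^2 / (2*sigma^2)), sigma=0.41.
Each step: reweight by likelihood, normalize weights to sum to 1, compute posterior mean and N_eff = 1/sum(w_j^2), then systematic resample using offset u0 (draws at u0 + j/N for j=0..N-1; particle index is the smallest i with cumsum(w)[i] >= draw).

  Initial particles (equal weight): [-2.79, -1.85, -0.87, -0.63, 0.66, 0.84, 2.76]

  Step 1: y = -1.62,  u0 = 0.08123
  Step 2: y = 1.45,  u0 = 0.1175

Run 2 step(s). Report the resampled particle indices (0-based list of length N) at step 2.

resampled_idx = [5, 5, 5, 6, 6, 6, 6]

step 1: w=[0.0153, 0.7674, 0.1686, 0.0487, 0.0000, 0.0000, 0.0000]  mean=-1.6398  Neff=1.6129  idx=[1, 1, 1, 1, 1, 2, 2]
step 2: w=[0.0000, 0.0000, 0.0000, 0.0000, 0.0000, 0.5000, 0.5000]  mean=-0.8700  Neff=2.0000  idx=[5, 5, 5, 6, 6, 6, 6]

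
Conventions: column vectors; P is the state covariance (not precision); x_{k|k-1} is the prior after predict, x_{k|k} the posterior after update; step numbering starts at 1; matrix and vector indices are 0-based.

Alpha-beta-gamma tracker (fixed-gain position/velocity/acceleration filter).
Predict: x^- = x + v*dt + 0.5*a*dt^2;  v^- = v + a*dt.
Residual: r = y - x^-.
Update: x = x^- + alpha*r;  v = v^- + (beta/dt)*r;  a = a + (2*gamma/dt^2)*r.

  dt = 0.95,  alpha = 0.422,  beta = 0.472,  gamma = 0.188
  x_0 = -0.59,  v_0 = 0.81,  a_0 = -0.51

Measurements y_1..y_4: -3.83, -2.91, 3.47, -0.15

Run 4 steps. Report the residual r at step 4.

step 1: x_pred=-0.0506  r=-3.7794  x^+=-1.6455  v^+=-1.5522  a^+=-2.0846
step 2: x_pred=-4.0608  r=1.1508  x^+=-3.5752  v^+=-2.9608  a^+=-1.6051
step 3: x_pred=-7.1122  r=10.5822  x^+=-2.6465  v^+=0.7721  a^+=2.8037
step 4: x_pred=-0.6479  r=0.4979  x^+=-0.4378  v^+=3.6829  a^+=3.0111

resid = 0.4979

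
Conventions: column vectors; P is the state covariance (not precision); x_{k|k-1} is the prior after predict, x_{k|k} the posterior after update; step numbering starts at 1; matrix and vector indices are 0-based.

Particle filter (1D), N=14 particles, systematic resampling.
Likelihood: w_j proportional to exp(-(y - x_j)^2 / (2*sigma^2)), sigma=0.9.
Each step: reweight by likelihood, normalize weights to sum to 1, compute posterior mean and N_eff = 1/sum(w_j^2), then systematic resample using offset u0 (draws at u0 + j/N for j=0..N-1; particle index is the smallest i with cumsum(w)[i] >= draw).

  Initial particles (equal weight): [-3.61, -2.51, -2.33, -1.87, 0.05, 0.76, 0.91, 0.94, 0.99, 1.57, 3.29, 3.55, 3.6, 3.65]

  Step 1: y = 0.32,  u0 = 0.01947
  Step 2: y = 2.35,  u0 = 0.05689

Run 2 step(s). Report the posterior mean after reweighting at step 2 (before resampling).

post_mean = 1.0064

step 1: w=[0.0000, 0.0015, 0.0028, 0.0111, 0.2052, 0.1905, 0.1732, 0.1693, 0.1627, 0.0818, 0.0009, 0.0003, 0.0003, 0.0002]  mean=0.7362  Neff=5.8697  idx=[4, 4, 4, 5, 5, 5, 6, 6, 7, 7, 7, 8, 8, 9]
step 2: w=[0.0109, 0.0109, 0.0109, 0.0599, 0.0599, 0.0599, 0.0793, 0.0793, 0.0836, 0.0836, 0.0836, 0.0911, 0.0911, 0.1960]  mean=1.0064  Neff=10.0332  idx=[3, 4, 5, 6, 7, 8, 9, 10, 11, 11, 12, 13, 13, 13]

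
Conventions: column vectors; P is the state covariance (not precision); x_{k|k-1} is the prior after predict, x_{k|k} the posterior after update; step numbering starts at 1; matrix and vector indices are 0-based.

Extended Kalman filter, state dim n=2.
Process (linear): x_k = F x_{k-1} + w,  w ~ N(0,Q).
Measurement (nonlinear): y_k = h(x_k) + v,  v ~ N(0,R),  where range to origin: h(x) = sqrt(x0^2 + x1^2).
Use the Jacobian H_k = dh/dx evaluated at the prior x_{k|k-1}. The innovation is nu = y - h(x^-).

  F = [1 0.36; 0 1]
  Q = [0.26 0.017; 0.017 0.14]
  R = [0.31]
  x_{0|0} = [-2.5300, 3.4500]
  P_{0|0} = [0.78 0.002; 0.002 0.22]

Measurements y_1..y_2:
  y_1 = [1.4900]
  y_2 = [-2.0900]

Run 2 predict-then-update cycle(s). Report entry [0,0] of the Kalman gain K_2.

step 1: x^-=[-1.2880, 3.4500]  P^-=[1.0700 0.0982; 0.0982 0.3600]  H_jac=[-0.3498 0.9368]  S=[0.6925]  K=[-0.4075; 0.4374]  nu=[-2.1926]  x^+=[-0.3944, 2.4909]  P^+=[0.9549 0.2217; 0.2217 0.2275]
step 2: x^-=[0.5023, 2.4909]  P^-=[1.4040 0.3206; 0.3206 0.3675]  H_jac=[0.1977 0.9803]  S=[0.8422]  K=[0.7026; 0.5030]  nu=[-4.6310]  x^+=[-2.7515, 0.1617]  P^+=[0.9882 0.0229; 0.0229 0.1544]

K[0,0] = 0.7026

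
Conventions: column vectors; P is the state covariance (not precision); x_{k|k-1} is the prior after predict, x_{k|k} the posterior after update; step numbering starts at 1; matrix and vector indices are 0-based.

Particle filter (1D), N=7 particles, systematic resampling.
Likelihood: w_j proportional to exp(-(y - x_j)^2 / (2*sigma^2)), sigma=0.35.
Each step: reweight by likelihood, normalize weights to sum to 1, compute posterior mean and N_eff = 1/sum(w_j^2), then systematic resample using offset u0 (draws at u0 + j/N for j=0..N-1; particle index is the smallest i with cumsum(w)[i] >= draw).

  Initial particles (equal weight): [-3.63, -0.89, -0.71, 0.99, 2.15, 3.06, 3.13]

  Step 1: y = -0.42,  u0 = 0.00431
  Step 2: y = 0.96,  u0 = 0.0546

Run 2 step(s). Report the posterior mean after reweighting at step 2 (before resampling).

step 1: w=[0.0000, 0.3638, 0.6359, 0.0003, 0.0000, 0.0000, 0.0000]  mean=-0.7750  Neff=1.8631  idx=[1, 1, 1, 2, 2, 2, 2]
step 2: w=[0.0178, 0.0178, 0.0178, 0.2366, 0.2366, 0.2366, 0.2366]  mean=-0.7196  Neff=4.4457  idx=[3, 3, 4, 4, 5, 6, 6]

post_mean = -0.7196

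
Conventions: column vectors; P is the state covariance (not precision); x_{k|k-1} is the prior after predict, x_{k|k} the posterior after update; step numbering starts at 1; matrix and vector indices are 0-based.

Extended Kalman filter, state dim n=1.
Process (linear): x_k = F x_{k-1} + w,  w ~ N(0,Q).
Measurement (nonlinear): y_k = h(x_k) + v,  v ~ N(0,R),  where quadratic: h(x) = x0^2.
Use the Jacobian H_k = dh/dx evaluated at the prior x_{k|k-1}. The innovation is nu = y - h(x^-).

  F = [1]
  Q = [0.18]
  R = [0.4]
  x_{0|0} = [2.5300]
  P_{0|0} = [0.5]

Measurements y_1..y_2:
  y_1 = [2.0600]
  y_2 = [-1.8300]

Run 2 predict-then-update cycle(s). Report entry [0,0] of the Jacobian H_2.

H_jac[0,0] = 3.3828

step 1: x^-=[2.5300]  P^-=[0.6800]  H_jac=[5.0600]  S=[17.8104]  K=[0.1932]  nu=[-4.3409]  x^+=[1.6914]  P^+=[0.0153]
step 2: x^-=[1.6914]  P^-=[0.1953]  H_jac=[3.3828]  S=[2.6345]  K=[0.2507]  nu=[-4.6908]  x^+=[0.5153]  P^+=[0.0296]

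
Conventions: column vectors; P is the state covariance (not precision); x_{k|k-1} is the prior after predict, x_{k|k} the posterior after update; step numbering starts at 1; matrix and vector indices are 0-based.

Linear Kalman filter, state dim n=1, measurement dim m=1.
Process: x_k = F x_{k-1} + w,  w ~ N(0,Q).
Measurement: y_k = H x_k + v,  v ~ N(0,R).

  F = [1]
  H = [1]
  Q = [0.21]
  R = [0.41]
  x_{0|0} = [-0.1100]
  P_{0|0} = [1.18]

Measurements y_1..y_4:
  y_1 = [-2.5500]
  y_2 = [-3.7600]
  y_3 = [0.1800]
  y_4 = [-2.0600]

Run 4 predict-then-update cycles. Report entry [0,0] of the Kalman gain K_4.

K[0,0] = 0.5074

step 1: x^-=[-0.1100]  P^-=[1.3900]  S=[1.8000]  K=[0.7722]  nu=[-2.4400]  x^+=[-1.9942]  P^+=[0.3166]
step 2: x^-=[-1.9942]  P^-=[0.5266]  S=[0.9366]  K=[0.5623]  nu=[-1.7658]  x^+=[-2.9870]  P^+=[0.2305]
step 3: x^-=[-2.9870]  P^-=[0.4405]  S=[0.8505]  K=[0.5179]  nu=[3.1670]  x^+=[-1.3467]  P^+=[0.2124]
step 4: x^-=[-1.3467]  P^-=[0.4224]  S=[0.8324]  K=[0.5074]  nu=[-0.7133]  x^+=[-1.7086]  P^+=[0.2080]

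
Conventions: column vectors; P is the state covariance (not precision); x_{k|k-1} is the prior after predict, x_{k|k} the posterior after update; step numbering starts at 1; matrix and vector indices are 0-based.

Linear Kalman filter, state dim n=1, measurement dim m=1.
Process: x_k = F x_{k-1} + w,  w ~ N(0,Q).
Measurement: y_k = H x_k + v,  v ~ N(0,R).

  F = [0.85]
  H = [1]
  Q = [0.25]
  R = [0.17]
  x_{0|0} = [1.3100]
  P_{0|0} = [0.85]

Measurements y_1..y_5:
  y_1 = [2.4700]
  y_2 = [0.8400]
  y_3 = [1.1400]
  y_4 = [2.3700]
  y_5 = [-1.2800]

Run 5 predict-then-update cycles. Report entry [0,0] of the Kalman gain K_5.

K[0,0] = 0.6608

step 1: x^-=[1.1135]  P^-=[0.8641]  S=[1.0341]  K=[0.8356]  nu=[1.3565]  x^+=[2.2470]  P^+=[0.1421]
step 2: x^-=[1.9100]  P^-=[0.3526]  S=[0.5226]  K=[0.6747]  nu=[-1.0700]  x^+=[1.1880]  P^+=[0.1147]
step 3: x^-=[1.0098]  P^-=[0.3329]  S=[0.5029]  K=[0.6619]  nu=[0.1302]  x^+=[1.0960]  P^+=[0.1125]
step 4: x^-=[0.9316]  P^-=[0.3313]  S=[0.5013]  K=[0.6609]  nu=[1.4384]  x^+=[1.8822]  P^+=[0.1124]
step 5: x^-=[1.5999]  P^-=[0.3312]  S=[0.5012]  K=[0.6608]  nu=[-2.8799]  x^+=[-0.3031]  P^+=[0.1123]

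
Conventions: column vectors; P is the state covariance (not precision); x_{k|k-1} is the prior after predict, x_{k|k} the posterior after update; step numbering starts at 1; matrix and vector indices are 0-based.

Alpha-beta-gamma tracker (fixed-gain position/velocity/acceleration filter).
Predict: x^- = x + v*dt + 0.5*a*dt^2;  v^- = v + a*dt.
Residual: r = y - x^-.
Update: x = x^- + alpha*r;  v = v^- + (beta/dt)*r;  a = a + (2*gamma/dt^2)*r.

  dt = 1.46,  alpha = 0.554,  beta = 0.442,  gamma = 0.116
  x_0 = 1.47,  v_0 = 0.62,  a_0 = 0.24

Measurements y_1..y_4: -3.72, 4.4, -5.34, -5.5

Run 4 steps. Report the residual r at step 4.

step 1: x_pred=2.6310  r=-6.3510  x^+=-0.8875  v^+=-0.9523  a^+=-0.4512
step 2: x_pred=-2.7587  r=7.1587  x^+=1.2072  v^+=0.5561  a^+=0.3279
step 3: x_pred=2.3687  r=-7.7087  x^+=-1.9019  v^+=-1.2988  a^+=-0.5111
step 4: x_pred=-4.3429  r=-1.1571  x^+=-4.9840  v^+=-2.3953  a^+=-0.6370

resid = -1.1571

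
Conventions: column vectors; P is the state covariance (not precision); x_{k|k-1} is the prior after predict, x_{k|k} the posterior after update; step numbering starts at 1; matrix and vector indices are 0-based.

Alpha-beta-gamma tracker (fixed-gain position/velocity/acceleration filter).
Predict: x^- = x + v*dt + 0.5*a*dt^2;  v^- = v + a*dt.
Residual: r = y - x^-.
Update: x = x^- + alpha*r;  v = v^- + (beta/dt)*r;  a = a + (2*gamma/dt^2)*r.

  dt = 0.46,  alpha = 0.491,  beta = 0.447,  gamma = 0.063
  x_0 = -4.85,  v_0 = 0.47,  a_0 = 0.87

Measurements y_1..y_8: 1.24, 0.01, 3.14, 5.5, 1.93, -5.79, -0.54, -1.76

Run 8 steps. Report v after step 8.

v_post = -6.1691

step 1: x_pred=-4.5418  r=5.7818  x^+=-1.7029  v^+=6.4886  a^+=4.3128
step 2: x_pred=1.7381  r=-1.7281  x^+=0.8896  v^+=6.7932  a^+=3.2838
step 3: x_pred=4.3619  r=-1.2219  x^+=3.7619  v^+=7.1164  a^+=2.5562
step 4: x_pred=7.3059  r=-1.8059  x^+=6.4192  v^+=6.5373  a^+=1.4808
step 5: x_pred=9.5831  r=-7.6531  x^+=5.8254  v^+=-0.2183  a^+=-3.0763
step 6: x_pred=5.3995  r=-11.1895  x^+=-0.0945  v^+=-12.5067  a^+=-9.7392
step 7: x_pred=-6.8780  r=6.3380  x^+=-3.7660  v^+=-10.8278  a^+=-5.9652
step 8: x_pred=-9.3780  r=7.6180  x^+=-5.6375  v^+=-6.1691  a^+=-1.4290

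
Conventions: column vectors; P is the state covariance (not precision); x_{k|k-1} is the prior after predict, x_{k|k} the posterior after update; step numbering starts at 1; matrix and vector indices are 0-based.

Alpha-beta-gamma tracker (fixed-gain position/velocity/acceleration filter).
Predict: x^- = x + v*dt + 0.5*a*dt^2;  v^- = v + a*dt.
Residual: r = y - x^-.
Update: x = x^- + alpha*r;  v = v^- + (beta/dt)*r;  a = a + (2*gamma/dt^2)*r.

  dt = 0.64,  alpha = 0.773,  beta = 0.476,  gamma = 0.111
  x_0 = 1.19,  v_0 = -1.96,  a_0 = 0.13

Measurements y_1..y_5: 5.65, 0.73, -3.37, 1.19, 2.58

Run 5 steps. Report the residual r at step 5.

resid = 3.3815

step 1: x_pred=-0.0378  r=5.6878  x^+=4.3589  v^+=2.3535  a^+=3.2127
step 2: x_pred=6.5231  r=-5.7931  x^+=2.0450  v^+=0.1010  a^+=0.0729
step 3: x_pred=2.1246  r=-5.4946  x^+=-2.1227  v^+=-3.9389  a^+=-2.9051
step 4: x_pred=-5.2386  r=6.4286  x^+=-0.2693  v^+=-1.0169  a^+=0.5791
step 5: x_pred=-0.8015  r=3.3815  x^+=1.8124  v^+=1.8687  a^+=2.4119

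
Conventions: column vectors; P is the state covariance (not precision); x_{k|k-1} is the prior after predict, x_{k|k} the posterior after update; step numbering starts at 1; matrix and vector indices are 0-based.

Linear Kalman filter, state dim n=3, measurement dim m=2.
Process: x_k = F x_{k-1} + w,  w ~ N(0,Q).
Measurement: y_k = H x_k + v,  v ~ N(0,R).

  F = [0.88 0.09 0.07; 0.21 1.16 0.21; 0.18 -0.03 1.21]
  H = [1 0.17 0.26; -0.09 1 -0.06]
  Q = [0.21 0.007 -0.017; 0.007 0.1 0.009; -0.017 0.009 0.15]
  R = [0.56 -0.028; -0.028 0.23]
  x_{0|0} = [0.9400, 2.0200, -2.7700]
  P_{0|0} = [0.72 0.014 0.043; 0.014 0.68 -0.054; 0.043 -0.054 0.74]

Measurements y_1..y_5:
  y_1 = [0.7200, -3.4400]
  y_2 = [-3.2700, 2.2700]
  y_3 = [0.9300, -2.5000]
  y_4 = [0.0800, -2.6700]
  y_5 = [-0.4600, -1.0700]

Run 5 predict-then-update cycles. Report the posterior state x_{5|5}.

x_post = [0.1730, -1.9275, -1.5246]

step 1: x^-=[0.8151, 1.9589, -3.2431]  P^-=[0.7835 0.2397 0.1983; 0.2397 1.0637 0.1405; 0.1983 0.1405 1.2799]  S=[1.6578 0.3169; 0.3169 1.2468]  K=[0.5299 -0.0086; 0.1232 0.7978; 0.3445 -0.0508]  nu=[0.4151, -5.5201]  x^+=[1.0824, -2.3938, -2.8200]  P^+=[0.3207 0.0063 -0.0954; 0.0063 0.1827 0.0356; -0.0954 0.0356 1.0910]
step 2: x^-=[0.5397, -3.1417, -3.1455]  P^-=[0.4549 0.0925 0.0267; 0.0925 0.4202 0.3151; 0.0267 0.3151 1.7137]  S=[1.2161 0.1433; 0.1433 0.6058]  K=[0.3940 -0.0107; 0.1293 0.6180; 0.4028 0.2512]  nu=[-2.4578, 5.2715]  x^+=[-0.4853, -0.2019, -2.8114]  P^+=[0.2673 -0.0001 -0.1782; -0.0001 0.1455 0.1174; -0.1782 0.1174 1.4492]
step 3: x^-=[-0.6420, -0.9266, -3.4831]  P^-=[0.4048 0.0689 -0.0318; 0.0689 0.4130 0.4943; -0.0318 0.4943 2.1945]  S=[1.1757 0.1655; 0.1655 0.5821]  K=[0.3530 -0.0413; 0.1421 0.6074; 0.4597 0.4971]  nu=[2.6351, -1.8402]  x^+=[0.3643, -1.6698, -3.1865]  P^+=[0.2621 -0.0100 -0.2366; -0.0100 0.1459 0.1838; -0.2366 0.1838 1.7264]
step 4: x^-=[-0.0528, -2.5296, -3.7400]  P^-=[0.3942 0.0568 -0.0648; 0.0568 0.4478 0.6382; -0.0648 0.6382 2.5700]  S=[1.1829 0.1934; 0.1934 0.6027]  K=[0.3380 -0.0665; 0.1509 0.6225; 0.4949 0.6540]  nu=[1.5352, -0.3695]  x^+=[0.4908, -2.5279, -3.2218]  P^+=[0.2650 -0.0173 -0.2729; -0.0173 0.1509 0.2258; -0.2729 0.2258 1.8973]
step 5: x^-=[-0.0212, -3.5059, -3.7343]  P^-=[0.3923 0.0498 -0.0844; 0.0498 0.4760 0.7283; -0.0844 0.7283 2.8015]  S=[1.1928 0.2119; 0.2119 0.6220]  K=[0.3321 -0.0817; 0.1556 0.6348; 0.5125 0.7382]  nu=[1.1281, 2.2100]  x^+=[0.1730, -1.9275, -1.5246]  P^+=[0.2681 -0.0215 -0.2930; -0.0215 0.1546 0.2484; -0.2930 0.2484 1.9889]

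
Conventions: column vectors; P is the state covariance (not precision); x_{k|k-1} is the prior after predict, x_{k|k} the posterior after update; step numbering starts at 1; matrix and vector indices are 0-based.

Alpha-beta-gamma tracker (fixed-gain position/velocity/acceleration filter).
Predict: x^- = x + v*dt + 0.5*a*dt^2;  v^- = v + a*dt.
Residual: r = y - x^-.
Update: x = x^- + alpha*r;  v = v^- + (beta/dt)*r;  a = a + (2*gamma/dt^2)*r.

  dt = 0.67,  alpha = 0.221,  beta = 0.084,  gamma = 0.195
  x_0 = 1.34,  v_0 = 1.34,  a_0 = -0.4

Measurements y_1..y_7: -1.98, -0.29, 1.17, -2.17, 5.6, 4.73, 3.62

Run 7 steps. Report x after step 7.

step 1: x_pred=2.1480  r=-4.1280  x^+=1.2357  v^+=0.5545  a^+=-3.9864
step 2: x_pred=0.7125  r=-1.0025  x^+=0.4909  v^+=-2.2421  a^+=-4.8573
step 3: x_pred=-2.1015  r=3.2715  x^+=-1.3785  v^+=-5.0863  a^+=-2.0151
step 4: x_pred=-5.2386  r=3.0686  x^+=-4.5605  v^+=-6.0517  a^+=0.6509
step 5: x_pred=-8.4690  r=14.0690  x^+=-5.3598  v^+=-3.8517  a^+=12.8740
step 6: x_pred=-5.0508  r=9.7808  x^+=-2.8893  v^+=6.0001  a^+=21.3715
step 7: x_pred=5.9276  r=-2.3076  x^+=5.4176  v^+=20.0297  a^+=19.3666

x_post = 5.4176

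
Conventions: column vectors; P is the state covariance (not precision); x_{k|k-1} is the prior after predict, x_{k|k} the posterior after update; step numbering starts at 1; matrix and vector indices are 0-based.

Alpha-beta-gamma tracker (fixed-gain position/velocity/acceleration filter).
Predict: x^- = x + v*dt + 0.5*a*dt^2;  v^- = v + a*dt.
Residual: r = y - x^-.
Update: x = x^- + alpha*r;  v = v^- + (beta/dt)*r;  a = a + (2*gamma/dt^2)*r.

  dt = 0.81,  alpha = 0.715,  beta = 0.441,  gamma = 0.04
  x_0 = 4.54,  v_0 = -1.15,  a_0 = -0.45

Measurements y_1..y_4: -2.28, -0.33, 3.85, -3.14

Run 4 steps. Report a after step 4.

a_post = -0.2722

step 1: x_pred=3.4609  r=-5.7409  x^+=-0.6438  v^+=-4.6401  a^+=-1.1500
step 2: x_pred=-4.7796  r=4.4496  x^+=-1.5981  v^+=-3.1490  a^+=-0.6075
step 3: x_pred=-4.3481  r=8.1981  x^+=1.5135  v^+=0.8223  a^+=0.3922
step 4: x_pred=2.3083  r=-5.4483  x^+=-1.5872  v^+=-1.8263  a^+=-0.2722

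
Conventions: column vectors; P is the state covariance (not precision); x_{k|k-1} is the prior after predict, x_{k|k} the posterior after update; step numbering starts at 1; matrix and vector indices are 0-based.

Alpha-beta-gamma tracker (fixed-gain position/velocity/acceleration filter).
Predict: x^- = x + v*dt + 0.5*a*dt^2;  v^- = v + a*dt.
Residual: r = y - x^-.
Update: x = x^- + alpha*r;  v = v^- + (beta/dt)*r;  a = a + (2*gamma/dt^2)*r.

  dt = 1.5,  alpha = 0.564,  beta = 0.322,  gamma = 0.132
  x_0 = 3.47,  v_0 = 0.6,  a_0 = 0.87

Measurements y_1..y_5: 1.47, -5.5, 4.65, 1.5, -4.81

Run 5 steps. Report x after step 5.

step 1: x_pred=5.3487  r=-3.8788  x^+=3.1611  v^+=1.0724  a^+=0.4149
step 2: x_pred=5.2364  r=-10.7364  x^+=-0.8189  v^+=-0.6101  a^+=-0.8448
step 3: x_pred=-2.6844  r=7.3344  x^+=1.4522  v^+=-0.3029  a^+=0.0157
step 4: x_pred=1.0156  r=0.4844  x^+=1.2888  v^+=-0.1753  a^+=0.0726
step 5: x_pred=1.1075  r=-5.9175  x^+=-2.2300  v^+=-1.3367  a^+=-0.6218

x_post = -2.2300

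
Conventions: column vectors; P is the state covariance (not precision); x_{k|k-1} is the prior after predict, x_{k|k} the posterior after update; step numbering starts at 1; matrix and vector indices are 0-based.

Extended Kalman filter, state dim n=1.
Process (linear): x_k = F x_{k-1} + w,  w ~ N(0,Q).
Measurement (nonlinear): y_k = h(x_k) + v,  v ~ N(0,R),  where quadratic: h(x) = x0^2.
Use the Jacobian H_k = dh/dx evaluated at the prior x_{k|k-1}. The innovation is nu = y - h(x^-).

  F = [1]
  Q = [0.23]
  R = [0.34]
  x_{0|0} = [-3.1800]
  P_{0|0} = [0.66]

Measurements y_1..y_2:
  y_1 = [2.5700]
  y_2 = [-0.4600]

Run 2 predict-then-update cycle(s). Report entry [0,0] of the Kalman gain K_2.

step 1: x^-=[-3.1800]  P^-=[0.8900]  H_jac=[-6.3600]  S=[36.3401]  K=[-0.1558]  nu=[-7.5424]  x^+=[-2.0052]  P^+=[0.0083]
step 2: x^-=[-2.0052]  P^-=[0.2383]  H_jac=[-4.0104]  S=[4.1730]  K=[-0.2290]  nu=[-4.4808]  x^+=[-0.9789]  P^+=[0.0194]

K[0,0] = -0.2290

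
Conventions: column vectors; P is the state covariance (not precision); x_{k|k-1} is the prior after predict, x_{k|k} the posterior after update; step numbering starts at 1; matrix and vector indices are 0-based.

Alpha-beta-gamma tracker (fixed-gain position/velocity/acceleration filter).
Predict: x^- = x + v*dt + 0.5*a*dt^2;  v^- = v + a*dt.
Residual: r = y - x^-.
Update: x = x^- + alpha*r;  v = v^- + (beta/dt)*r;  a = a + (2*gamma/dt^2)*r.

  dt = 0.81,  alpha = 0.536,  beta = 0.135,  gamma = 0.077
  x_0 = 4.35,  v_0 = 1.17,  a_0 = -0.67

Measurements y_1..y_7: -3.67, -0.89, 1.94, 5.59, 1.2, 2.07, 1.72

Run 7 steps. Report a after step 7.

step 1: x_pred=5.0779  r=-8.7479  x^+=0.3890  v^+=-0.8307  a^+=-2.7233
step 2: x_pred=-1.1772  r=0.2872  x^+=-1.0233  v^+=-2.9887  a^+=-2.6559
step 3: x_pred=-4.3154  r=6.2554  x^+=-0.9625  v^+=-4.0974  a^+=-1.1876
step 4: x_pred=-4.6710  r=10.2610  x^+=0.8289  v^+=-3.3492  a^+=1.2208
step 5: x_pred=-1.4835  r=2.6835  x^+=-0.0451  v^+=-1.9131  a^+=1.8507
step 6: x_pred=-0.9876  r=3.0576  x^+=0.6513  v^+=0.0956  a^+=2.5684
step 7: x_pred=1.5712  r=0.1488  x^+=1.6510  v^+=2.2008  a^+=2.6033

a_post = 2.6033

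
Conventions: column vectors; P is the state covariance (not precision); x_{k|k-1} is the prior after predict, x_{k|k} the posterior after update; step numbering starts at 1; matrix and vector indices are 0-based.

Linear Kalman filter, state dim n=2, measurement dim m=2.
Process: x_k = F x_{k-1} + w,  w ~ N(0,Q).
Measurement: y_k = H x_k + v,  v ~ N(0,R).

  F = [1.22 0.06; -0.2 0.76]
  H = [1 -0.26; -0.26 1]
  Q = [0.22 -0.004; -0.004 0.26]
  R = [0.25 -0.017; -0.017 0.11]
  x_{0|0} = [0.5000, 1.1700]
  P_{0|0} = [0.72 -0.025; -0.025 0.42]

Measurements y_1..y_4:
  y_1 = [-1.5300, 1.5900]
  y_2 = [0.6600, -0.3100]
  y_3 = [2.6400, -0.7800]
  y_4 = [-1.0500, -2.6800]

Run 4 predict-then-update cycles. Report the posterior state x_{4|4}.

x_post = [-0.0692, -2.0670]

step 1: x^-=[0.6802, 0.7892]  P^-=[1.2895 -0.1834; -0.1834 0.5390]  S=[1.6713 -0.6882; -0.6882 0.8315]  K=[0.8241 0.0583; 0.1471 0.8272]  nu=[-2.0050, 0.9777]  x^+=[-0.9151, 1.3031]  P^+=[0.2178 0.0490; 0.0490 0.1012]
step 2: x^-=[-1.0383, 1.1734]  P^-=[0.5517 -0.0077; -0.0077 0.3123]  S=[0.8268 -0.2498; -0.2498 0.4636]  K=[0.6823 0.0417; 0.1163 0.7406]  nu=[2.0033, -1.7533]  x^+=[0.2554, 0.1078]  P^+=[0.1802 0.0399; 0.0399 0.0899]
step 3: x^-=[0.3181, 0.0309]  P^-=[0.4944 -0.0074; -0.0074 0.3070]  S=[0.7690 -0.2333; -0.2333 0.4543]  K=[0.6570 0.0381; 0.1100 0.7365]  nu=[2.3299, -0.7282]  x^+=[1.8210, -0.2492]  P^+=[0.1735 0.0381; 0.0381 0.0891]
step 4: x^-=[2.2067, -0.5536]  P^-=[0.4842 -0.0074; -0.0074 0.3068]  S=[0.7587 -0.2305; -0.2305 0.4534]  K=[0.6521 0.0376; 0.1089 0.7363]  nu=[-3.4007, -1.5527]  x^+=[-0.0692, -2.0670]  P^+=[0.1722 0.0378; 0.0378 0.0890]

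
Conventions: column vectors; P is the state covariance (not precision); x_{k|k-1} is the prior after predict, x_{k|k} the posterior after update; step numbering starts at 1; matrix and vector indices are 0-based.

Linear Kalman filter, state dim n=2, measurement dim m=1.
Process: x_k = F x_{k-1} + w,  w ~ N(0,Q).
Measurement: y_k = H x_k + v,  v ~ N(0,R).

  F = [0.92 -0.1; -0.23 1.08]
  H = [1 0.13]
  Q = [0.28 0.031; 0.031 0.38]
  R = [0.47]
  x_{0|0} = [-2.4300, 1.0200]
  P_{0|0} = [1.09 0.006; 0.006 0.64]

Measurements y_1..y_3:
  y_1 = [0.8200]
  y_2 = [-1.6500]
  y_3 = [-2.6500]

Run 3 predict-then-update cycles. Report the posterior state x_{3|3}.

x_post = [-2.1897, 2.5250]

step 1: x^-=[-2.3376, 1.6605]  P^-=[1.2079 -0.2627; -0.2627 1.1812]  S=[1.6295]  K=[0.7203; -0.0670]  nu=[2.9417]  x^+=[-0.2187, 1.4635]  P^+=[0.3625 -0.1841; -0.1841 1.1739]
step 2: x^-=[-0.3476, 1.6309]  P^-=[0.6324 -0.3596; -0.3596 1.8598]  S=[1.0403]  K=[0.5629; -0.1133]  nu=[-1.5144]  x^+=[-1.2001, 1.8024]  P^+=[0.3027 -0.2933; -0.2933 1.8465]
step 3: x^-=[-1.2844, 2.2227]  P^-=[0.6086 -0.5306; -0.5306 2.6954]  S=[0.9862]  K=[0.5472; -0.1827]  nu=[-1.6546]  x^+=[-2.1897, 2.5250]  P^+=[0.3133 -0.4320; -0.4320 2.6625]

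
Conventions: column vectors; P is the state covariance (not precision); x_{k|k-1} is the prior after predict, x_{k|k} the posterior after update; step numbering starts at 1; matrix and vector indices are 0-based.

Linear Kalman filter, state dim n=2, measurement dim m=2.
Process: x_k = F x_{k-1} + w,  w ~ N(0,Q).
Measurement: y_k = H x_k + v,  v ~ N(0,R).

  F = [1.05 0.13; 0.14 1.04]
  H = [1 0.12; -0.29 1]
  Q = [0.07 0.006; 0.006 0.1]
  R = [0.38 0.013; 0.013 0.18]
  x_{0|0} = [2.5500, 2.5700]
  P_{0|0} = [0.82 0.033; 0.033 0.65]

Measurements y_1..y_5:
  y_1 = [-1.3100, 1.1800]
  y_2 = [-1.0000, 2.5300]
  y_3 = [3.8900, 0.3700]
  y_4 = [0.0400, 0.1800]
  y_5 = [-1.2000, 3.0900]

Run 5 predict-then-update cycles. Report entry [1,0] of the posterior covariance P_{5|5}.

step 1: x^-=[3.0116, 3.0298]  P^-=[0.9940 0.2511; 0.2511 0.8287]  S=[1.4462 0.0665; 0.0665 0.9467]  K=[0.7123 -0.0893; 0.2063 0.7840]  nu=[-4.6852, -0.9764]  x^+=[-0.2383, 1.2977]  P^+=[0.2612 0.0689; 0.0689 0.1638]
step 2: x^-=[-0.0815, 1.3162]  P^-=[0.3796 0.1431; 0.1431 0.3023]  S=[0.7983 0.0773; 0.0773 0.4313]  K=[0.4983 -0.0128; 0.1690 0.5745]  nu=[-1.0764, 1.1901]  x^+=[-0.6331, 1.8180]  P^+=[0.1823 0.0570; 0.0570 0.1222]
step 3: x^-=[-0.4284, 1.8021]  P^-=[0.2887 0.1127; 0.1127 0.2523]  S=[0.6993 0.0683; 0.0683 0.3912]  K=[0.4322 -0.0015; 0.1521 0.5348]  nu=[4.1021, -1.5564]  x^+=[1.3470, 1.5939]  P^+=[0.1581 0.0512; 0.0512 0.1131]
step 4: x^-=[1.6216, 1.8462]  P^-=[0.2602 0.1014; 0.1014 0.2403]  S=[0.6680 0.0642; 0.0642 0.3834]  K=[0.4078 -0.0007; 0.1444 0.5260]  nu=[-1.8031, -1.1960]  x^+=[0.8871, 0.9569]  P^+=[0.1491 0.0484; 0.0484 0.1106]
step 5: x^-=[1.0559, 1.1194]  P^-=[0.2495 0.0966; 0.0966 0.2366]  S=[0.6561 0.0623; 0.0623 0.3816]  K=[0.3981 -0.0014; 0.1408 0.5237]  nu=[-2.3902, 2.2768]  x^+=[0.1012, 1.9752]  P^+=[0.1456 0.0471; 0.0471 0.1098]

P_post[1,0] = 0.0471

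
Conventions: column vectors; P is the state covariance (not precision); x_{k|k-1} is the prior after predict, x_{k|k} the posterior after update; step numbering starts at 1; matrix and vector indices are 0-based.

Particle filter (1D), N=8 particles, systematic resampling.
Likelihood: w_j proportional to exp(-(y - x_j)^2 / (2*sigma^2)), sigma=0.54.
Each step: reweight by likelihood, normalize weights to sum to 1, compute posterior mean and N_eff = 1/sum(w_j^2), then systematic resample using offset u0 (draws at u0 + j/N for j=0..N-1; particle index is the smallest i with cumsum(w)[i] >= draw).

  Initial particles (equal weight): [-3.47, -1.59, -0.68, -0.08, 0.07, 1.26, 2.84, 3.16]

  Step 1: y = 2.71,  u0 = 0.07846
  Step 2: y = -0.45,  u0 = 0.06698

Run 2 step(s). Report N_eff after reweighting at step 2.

N_eff = 5.1355

step 1: w=[0.0000, 0.0000, 0.0000, 0.0000, 0.0000, 0.0159, 0.5697, 0.4144]  mean=2.9474  Neff=2.0141  idx=[6, 6, 6, 6, 6, 7, 7, 7]
step 2: w=[0.1973, 0.1973, 0.1973, 0.1973, 0.1973, 0.0045, 0.0045, 0.0045]  mean=2.8443  Neff=5.1355  idx=[0, 0, 1, 2, 2, 3, 4, 4]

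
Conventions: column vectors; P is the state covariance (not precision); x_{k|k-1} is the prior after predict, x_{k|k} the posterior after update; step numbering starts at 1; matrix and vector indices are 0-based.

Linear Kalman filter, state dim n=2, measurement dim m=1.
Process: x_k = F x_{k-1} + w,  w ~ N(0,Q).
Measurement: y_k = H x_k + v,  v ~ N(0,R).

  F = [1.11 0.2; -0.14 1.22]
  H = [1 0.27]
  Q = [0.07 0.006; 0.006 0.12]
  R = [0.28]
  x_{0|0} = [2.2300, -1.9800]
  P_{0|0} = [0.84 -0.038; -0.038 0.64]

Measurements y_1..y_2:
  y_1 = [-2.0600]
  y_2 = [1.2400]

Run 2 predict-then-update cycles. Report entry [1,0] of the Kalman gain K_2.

step 1: x^-=[2.0793, -2.7278]  P^-=[1.1137 -0.0188; -0.0188 1.1020]  S=[1.4639]  K=[0.7573; 0.1904]  nu=[-3.4028]  x^+=[-0.4977, -3.3758]  P^+=[0.2741 -0.2299; -0.2299 1.0489]
step 2: x^-=[-1.2276, -4.0488]  P^-=[0.3476 -0.0855; -0.0855 1.7651]  S=[0.7101]  K=[0.4570; 0.5507]  nu=[3.5608]  x^+=[0.3997, -2.0880]  P^+=[0.1993 -0.2643; -0.2643 1.5498]

K[1,0] = 0.5507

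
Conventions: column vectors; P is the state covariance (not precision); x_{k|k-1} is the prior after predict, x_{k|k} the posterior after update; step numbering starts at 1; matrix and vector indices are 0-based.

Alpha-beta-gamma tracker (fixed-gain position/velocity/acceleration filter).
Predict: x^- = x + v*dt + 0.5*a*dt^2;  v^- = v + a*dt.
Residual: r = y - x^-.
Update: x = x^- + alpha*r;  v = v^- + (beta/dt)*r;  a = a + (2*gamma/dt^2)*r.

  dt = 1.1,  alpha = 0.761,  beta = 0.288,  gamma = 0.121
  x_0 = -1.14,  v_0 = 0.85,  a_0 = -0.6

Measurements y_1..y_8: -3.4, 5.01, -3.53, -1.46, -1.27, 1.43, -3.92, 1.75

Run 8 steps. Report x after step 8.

step 1: x_pred=-0.5680  r=-2.8320  x^+=-2.7232  v^+=-0.5515  a^+=-1.1664
step 2: x_pred=-4.0354  r=9.0454  x^+=2.8481  v^+=0.5338  a^+=0.6427
step 3: x_pred=3.8241  r=-7.3541  x^+=-1.7724  v^+=-0.6847  a^+=-0.8281
step 4: x_pred=-3.0266  r=1.5666  x^+=-1.8344  v^+=-1.1855  a^+=-0.5148
step 5: x_pred=-3.4499  r=2.1799  x^+=-1.7910  v^+=-1.1811  a^+=-0.0788
step 6: x_pred=-3.1379  r=4.5679  x^+=0.3383  v^+=-0.0718  a^+=0.8347
step 7: x_pred=0.7643  r=-4.6843  x^+=-2.8005  v^+=-0.3800  a^+=-0.1021
step 8: x_pred=-3.2803  r=5.0303  x^+=0.5478  v^+=0.8247  a^+=0.9039

x_post = 0.5478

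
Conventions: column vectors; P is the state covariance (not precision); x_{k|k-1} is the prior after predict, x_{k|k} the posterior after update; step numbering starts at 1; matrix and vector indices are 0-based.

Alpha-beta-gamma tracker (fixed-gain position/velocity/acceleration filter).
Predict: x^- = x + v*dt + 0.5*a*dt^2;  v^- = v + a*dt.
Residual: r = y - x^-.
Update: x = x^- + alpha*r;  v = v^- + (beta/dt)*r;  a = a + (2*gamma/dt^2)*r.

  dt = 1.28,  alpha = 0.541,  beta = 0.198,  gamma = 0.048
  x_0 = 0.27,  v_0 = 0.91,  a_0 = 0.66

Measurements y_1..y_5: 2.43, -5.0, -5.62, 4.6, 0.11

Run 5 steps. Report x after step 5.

step 1: x_pred=1.9755  r=0.4545  x^+=2.2214  v^+=1.8251  a^+=0.6866
step 2: x_pred=5.1200  r=-10.1200  x^+=-0.3549  v^+=1.1386  a^+=0.0937
step 3: x_pred=1.1792  r=-6.7992  x^+=-2.4992  v^+=0.2067  a^+=-0.3047
step 4: x_pred=-2.4842  r=7.0842  x^+=1.3483  v^+=0.9125  a^+=0.1104
step 5: x_pred=2.6067  r=-2.4967  x^+=1.2560  v^+=0.6676  a^+=-0.0359

x_post = 1.2560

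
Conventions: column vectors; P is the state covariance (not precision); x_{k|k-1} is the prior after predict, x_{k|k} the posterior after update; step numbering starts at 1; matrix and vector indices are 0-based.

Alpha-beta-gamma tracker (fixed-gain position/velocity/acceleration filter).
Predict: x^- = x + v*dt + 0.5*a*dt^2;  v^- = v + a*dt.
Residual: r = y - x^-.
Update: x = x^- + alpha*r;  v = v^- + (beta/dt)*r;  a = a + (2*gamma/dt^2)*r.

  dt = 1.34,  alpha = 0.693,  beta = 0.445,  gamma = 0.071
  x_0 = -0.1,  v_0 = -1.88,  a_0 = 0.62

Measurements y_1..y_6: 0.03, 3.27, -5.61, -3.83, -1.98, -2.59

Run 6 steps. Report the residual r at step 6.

resid = -0.4819

step 1: x_pred=-2.0626  r=2.0926  x^+=-0.6124  v^+=-0.3543  a^+=0.7855
step 2: x_pred=-0.3819  r=3.6519  x^+=2.1489  v^+=1.9110  a^+=1.0743
step 3: x_pred=5.6741  r=-11.2841  x^+=-2.1458  v^+=-0.3968  a^+=0.1819
step 4: x_pred=-2.5141  r=-1.3159  x^+=-3.4260  v^+=-0.5900  a^+=0.0778
step 5: x_pred=-4.1467  r=2.1667  x^+=-2.6452  v^+=0.2339  a^+=0.2492
step 6: x_pred=-2.1081  r=-0.4819  x^+=-2.4420  v^+=0.4078  a^+=0.2111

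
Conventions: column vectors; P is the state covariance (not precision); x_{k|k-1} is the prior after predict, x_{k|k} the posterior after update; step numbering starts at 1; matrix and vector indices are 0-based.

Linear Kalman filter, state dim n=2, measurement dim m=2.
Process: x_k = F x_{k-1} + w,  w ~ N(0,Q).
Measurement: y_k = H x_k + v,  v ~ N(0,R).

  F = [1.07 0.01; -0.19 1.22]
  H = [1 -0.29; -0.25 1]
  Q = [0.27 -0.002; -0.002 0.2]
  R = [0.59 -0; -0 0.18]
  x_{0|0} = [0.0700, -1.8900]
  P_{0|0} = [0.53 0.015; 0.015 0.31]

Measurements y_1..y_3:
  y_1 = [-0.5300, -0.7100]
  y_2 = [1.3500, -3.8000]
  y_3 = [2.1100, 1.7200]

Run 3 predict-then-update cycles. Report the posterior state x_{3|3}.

x_post = [0.5572, 0.0018]

step 1: x^-=[0.0560, -2.3191]  P^-=[0.8771 -0.0864; -0.0864 0.6736]  S=[1.5739 -0.5073; -0.5073 0.9516]  K=[0.5671 -0.0189; 0.0682 0.7669]  nu=[-1.2585, 1.6231]  x^+=[-0.6884, -1.1602]  P^+=[0.3597 0.0865; 0.0865 0.1597]
step 2: x^-=[-0.7482, -1.2846]  P^-=[0.6837 0.0396; 0.0396 0.4105]  S=[1.2852 -0.2475; -0.2475 0.6135]  K=[0.5224 -0.0033; 0.0693 0.6810]  nu=[1.7257, -2.7025]  x^+=[0.1622, -3.0054]  P^+=[0.3321 0.0824; 0.0824 0.1432]
step 3: x^-=[0.1435, -3.6974]  P^-=[0.6520 0.0397; 0.0397 0.3869]  S=[1.2515 -0.2326; -0.2326 0.5878]  K=[0.5103 -0.0078; 0.0661 0.6675]  nu=[0.8943, 5.4533]  x^+=[0.5572, 0.0018]  P^+=[0.3242 0.0796; 0.0796 0.1401]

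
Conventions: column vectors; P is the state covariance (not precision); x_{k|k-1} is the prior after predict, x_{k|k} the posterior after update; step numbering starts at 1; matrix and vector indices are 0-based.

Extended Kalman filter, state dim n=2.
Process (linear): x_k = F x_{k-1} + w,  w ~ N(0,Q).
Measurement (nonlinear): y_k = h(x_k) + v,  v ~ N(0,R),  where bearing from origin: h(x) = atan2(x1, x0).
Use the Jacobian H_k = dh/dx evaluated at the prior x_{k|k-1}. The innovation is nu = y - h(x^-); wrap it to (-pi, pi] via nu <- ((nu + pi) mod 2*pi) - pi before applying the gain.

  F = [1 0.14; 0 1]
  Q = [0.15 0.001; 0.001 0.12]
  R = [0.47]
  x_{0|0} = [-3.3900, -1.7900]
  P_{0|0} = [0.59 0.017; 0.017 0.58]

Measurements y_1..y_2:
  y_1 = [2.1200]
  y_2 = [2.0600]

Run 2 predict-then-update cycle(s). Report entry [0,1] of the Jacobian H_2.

H_jac[0,1] = -0.2234

step 1: x^-=[-3.6406, -1.7900]  P^-=[0.7561 0.0992; 0.0992 0.7000]  H_jac=[0.1088 -0.2212]  S=[0.5084]  K=[0.1186; -0.2833]  nu=[-1.4786]  x^+=[-3.8159, -1.3711]  P^+=[0.7490 0.1163; 0.1163 0.6592]
step 2: x^-=[-4.0079, -1.3711]  P^-=[0.9445 0.2096; 0.2096 0.7792]  H_jac=[0.0764 -0.2234]  S=[0.5072]  K=[0.0500; -0.3116]  nu=[-1.4112]  x^+=[-4.0784, -0.9314]  P^+=[0.9432 0.2175; 0.2175 0.7299]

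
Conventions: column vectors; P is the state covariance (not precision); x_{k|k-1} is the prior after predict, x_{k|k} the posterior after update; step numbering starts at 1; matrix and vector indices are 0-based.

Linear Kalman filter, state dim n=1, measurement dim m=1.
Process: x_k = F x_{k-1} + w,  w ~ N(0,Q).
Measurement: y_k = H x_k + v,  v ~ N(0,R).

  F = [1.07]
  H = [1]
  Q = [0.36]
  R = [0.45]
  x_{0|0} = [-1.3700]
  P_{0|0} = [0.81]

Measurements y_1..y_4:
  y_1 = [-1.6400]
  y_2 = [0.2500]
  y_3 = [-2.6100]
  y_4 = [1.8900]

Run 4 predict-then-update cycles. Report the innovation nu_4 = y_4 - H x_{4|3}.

innov = [3.7939]

step 1: x^-=[-1.4659]  P^-=[1.2874]  S=[1.7374]  K=[0.7410]  nu=[-0.1741]  x^+=[-1.5949]  P^+=[0.3334]
step 2: x^-=[-1.7065]  P^-=[0.7418]  S=[1.1918]  K=[0.6224]  nu=[1.9565]  x^+=[-0.4888]  P^+=[0.2801]
step 3: x^-=[-0.5230]  P^-=[0.6807]  S=[1.1307]  K=[0.6020]  nu=[-2.0870]  x^+=[-1.7794]  P^+=[0.2709]
step 4: x^-=[-1.9039]  P^-=[0.6702]  S=[1.1202]  K=[0.5983]  nu=[3.7939]  x^+=[0.3659]  P^+=[0.2692]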